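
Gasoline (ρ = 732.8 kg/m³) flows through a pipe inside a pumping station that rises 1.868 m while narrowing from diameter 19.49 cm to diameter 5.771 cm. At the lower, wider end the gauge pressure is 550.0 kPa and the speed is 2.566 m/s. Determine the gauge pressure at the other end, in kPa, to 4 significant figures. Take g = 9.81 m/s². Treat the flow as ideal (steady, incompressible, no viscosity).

P₂ = 225.1 kPa

The volume flow rate is constant, so v₂ = (A₁/A₂)v₁ = (298.3/26.16)·2.566 = 29.27 m/s.
Applying Bernoulli between the two ends and solving for P₂: P₂ = P₁ + ½ρ(v₁² − v₂²) − ρgΔh.
P₂ = 550000 + ½·732.8·(2.566² − 29.27²) − 732.8·9.81·(+1.868) = 550000 + (-311400) − (13430) = 225100 Pa.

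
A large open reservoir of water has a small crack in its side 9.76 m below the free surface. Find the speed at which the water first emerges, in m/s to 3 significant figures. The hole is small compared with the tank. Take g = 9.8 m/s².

Torricelli's result v = √(2gh) gives v = √(2·9.8·9.76) = 13.8 m/s.

v ≈ 13.8 m/s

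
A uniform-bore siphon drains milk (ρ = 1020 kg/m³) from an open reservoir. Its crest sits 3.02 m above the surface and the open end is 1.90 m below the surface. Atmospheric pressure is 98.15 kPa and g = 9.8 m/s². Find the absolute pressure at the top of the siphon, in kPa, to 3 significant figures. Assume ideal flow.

P_top = 49.0 kPa

From the surface to the outlet (both open to atmosphere, surface at rest): v = √(2g·h_out) = √(2·9.8·1.90) = 6.10 m/s.
Continuity keeps v the same throughout the tube; from surface to crest, P_atm + 0 = P_top + ½ρv² + ρg·h_top.
P_top = 98150 − ½·1020·6.10² − 1020·9.8·3.02 = 49000 Pa.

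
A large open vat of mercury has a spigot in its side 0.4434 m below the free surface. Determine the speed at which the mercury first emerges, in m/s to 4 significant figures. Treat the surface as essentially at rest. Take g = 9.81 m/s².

With the surface at rest and both surface and jet at atmospheric pressure, Bernoulli gives ρg h = ½ρv², so v = √(2gh) = √(2·9.81·0.4434) = 2.949 m/s.

2.949 m/s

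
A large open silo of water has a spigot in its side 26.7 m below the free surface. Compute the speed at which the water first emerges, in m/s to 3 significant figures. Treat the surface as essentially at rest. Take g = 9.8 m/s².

With the surface at rest and both surface and jet at atmospheric pressure, Bernoulli gives ρg h = ½ρv², so v = √(2gh) = √(2·9.8·26.7) = 22.9 m/s.

v ≈ 22.9 m/s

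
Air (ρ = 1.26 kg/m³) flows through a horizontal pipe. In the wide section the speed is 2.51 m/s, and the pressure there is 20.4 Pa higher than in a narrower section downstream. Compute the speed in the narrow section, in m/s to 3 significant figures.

With h₁ = h₂, rearranging Bernoulli gives v₂ = √(v₁² + 2ΔP/ρ).
v₂ = √(2.51² + 2·20.4/1.26) = √(6.30 + 32.4) = 6.22 m/s.

v₂ = 6.22 m/s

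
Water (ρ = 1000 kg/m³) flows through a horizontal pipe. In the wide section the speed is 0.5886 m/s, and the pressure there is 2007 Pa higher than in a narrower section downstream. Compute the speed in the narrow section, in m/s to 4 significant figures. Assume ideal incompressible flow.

2.088 m/s

Horizontal Bernoulli: P₁ + ½ρv₁² = P₂ + ½ρv₂², so v₂² = v₁² + 2(P₁ − P₂)/ρ.
v₂ = √(0.5886² + 2·2007/1000) = √(0.3464 + 4.014) = 2.088 m/s.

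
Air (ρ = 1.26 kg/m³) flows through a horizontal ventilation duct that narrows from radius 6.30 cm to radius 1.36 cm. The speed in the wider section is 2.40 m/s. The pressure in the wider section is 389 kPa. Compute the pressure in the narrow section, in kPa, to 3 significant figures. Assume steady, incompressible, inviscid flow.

P₂ = 387 kPa

The volume flow rate is constant, so v₂ = (A₁/A₂)v₁ = (125/5.81)·2.40 = 51.5 m/s.
With no height change, Bernoulli's equation is P₁ + ½ρv₁² = P₂ + ½ρv₂².
P₂ = P₁ − ½ρ(v₂² − v₁²) = 389000 − ½·1.26·(51.5² − 2.40²) = 389000 − 1670 = 387000 Pa.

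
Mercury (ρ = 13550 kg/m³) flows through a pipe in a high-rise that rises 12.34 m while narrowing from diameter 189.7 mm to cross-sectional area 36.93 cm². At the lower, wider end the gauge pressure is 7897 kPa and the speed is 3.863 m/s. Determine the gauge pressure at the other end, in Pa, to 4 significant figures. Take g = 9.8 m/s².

437700 Pa

Continuity gives A₁v₁ = A₂v₂, so v₂ = (282.6 cm²)/(36.93 cm²) × 3.863 m/s = 29.56 m/s.
Bernoulli: P₁ + ½ρv₁² + ρg h₁ = P₂ + ½ρv₂² + ρg h₂, so P₂ = P₁ + ½ρ(v₁² − v₂²) − ρg(h₂ − h₁).
P₂ = 7897000 + ½·13550·(3.863² − 29.56²) − 13550·9.8·(+12.34) = 7897000 + (-5821000) − (1639000) = 437700 Pa.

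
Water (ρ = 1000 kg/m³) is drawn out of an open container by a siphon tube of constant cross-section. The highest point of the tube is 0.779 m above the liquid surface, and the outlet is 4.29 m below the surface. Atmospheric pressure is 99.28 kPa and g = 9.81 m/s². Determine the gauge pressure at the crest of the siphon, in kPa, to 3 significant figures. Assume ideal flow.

P_gauge ≈ -49.7 kPa

The outlet speed comes from Torricelli: v = √(2g·4.29) = 9.17 m/s.
With constant cross-section the crest speed equals v; applying Bernoulli from the surface up to the crest, P_top = P_atm − ½ρv² − ρg·h_top.
P_top = 99280 − ½·1000·9.17² − 1000·9.81·0.779 = 49600 Pa. So P_gauge = P_top − P_atm = -49700 Pa.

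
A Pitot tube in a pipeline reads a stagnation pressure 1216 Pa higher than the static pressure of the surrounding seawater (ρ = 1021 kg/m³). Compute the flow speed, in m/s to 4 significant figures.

At the stagnation point the flow is brought to rest, so Bernoulli gives P_stag − P_static = ½ρv².
v = √(2ΔP/ρ) = √(2·1216/1021) = 1.543 m/s.

v ≈ 1.543 m/s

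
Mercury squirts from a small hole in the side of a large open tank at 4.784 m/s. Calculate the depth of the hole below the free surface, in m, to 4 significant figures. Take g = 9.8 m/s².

Inverting v = √(2gh) gives h = v² / 2g.
h = 4.784²/(2·9.8) = 22.89/19.60 = 1.168 m.

h ≈ 1.168 m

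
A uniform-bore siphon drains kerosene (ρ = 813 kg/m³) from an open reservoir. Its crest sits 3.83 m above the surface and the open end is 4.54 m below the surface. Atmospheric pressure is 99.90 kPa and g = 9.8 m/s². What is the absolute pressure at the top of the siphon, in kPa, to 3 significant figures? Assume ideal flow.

P_top ≈ 33.2 kPa

Bernoulli surface→outlet gives ½v² = g·h_out, so v = √(2·9.8·4.54) = 9.43 m/s.
With constant cross-section the crest speed equals v; applying Bernoulli from the surface up to the crest, P_top = P_atm − ½ρv² − ρg·h_top.
P_top = 99900 − ½·813·9.43² − 813·9.8·3.83 = 33200 Pa.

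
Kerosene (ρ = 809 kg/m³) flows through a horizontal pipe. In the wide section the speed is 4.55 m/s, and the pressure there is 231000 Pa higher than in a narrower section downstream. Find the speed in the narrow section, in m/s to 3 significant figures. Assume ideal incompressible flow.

Along the level pipe P + ½ρv² is conserved, hence v₂² = v₁² + 2(P₁ − P₂)/ρ.
v₂ = √(4.55² + 2·231000/809) = √(20.7 + 571) = 24.3 m/s.

24.3 m/s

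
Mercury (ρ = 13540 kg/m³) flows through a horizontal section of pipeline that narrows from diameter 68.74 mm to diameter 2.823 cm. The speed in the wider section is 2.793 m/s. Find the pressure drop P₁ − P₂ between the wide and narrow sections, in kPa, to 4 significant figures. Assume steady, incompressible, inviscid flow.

Mass conservation (A₁v₁ = A₂v₂) gives v₂ = 2.793 × 37.11/6.259 = 16.56 m/s.
The pipe is horizontal, so Bernoulli reduces to P₁ + ½ρv₁² = P₂ + ½ρv₂².
P₁ − P₂ = ½·13540·(16.56² − 2.793²) = ½·13540·266.4 = 1804000 Pa.

1804 kPa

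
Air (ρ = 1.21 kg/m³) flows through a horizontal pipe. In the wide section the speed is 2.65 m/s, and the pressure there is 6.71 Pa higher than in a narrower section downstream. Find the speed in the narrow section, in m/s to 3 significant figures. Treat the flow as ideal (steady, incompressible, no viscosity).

v₂ = 4.26 m/s

With h₁ = h₂, rearranging Bernoulli gives v₂ = √(v₁² + 2ΔP/ρ).
v₂ = √(2.65² + 2·6.71/1.21) = √(7.02 + 11.1) = 4.26 m/s.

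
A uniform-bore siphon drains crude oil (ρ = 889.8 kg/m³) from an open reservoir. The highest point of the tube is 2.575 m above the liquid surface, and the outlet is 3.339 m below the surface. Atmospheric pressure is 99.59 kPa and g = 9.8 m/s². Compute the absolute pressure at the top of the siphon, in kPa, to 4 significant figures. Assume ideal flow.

Bernoulli surface→outlet gives ½v² = g·h_out, so v = √(2·9.8·3.339) = 8.090 m/s.
With constant cross-section the crest speed equals v; applying Bernoulli from the surface up to the crest, P_top = P_atm − ½ρv² − ρg·h_top.
P_top = 99590 − ½·889.8·8.090² − 889.8·9.8·2.575 = 48020 Pa.

P_top = 48.02 kPa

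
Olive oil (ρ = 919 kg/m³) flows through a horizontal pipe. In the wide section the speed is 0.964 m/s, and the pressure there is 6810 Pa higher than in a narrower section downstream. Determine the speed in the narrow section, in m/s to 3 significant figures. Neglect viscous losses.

v₂ ≈ 3.97 m/s

Horizontal Bernoulli: P₁ + ½ρv₁² = P₂ + ½ρv₂², so v₂² = v₁² + 2(P₁ − P₂)/ρ.
v₂ = √(0.964² + 2·6810/919) = √(0.929 + 14.8) = 3.97 m/s.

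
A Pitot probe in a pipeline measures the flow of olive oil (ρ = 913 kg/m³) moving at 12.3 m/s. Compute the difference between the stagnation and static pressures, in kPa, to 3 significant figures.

Bernoulli between the free stream and the stagnation point: ½ρv² = P_stag − P_static.
ΔP = ½·913·12.3² = 69100 Pa.

ΔP = 69.1 kPa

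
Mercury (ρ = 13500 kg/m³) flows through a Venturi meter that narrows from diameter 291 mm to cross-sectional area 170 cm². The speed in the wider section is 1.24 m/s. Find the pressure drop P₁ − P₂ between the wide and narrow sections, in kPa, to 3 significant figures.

148 kPa

The volume flow rate is constant, so v₂ = (A₁/A₂)v₁ = (665/170)·1.24 = 4.85 m/s.
Bernoulli (h₁ = h₂): P₁ − P₂ = ½ρ(v₂² − v₁²).
P₁ − P₂ = ½·13500·(4.85² − 1.24²) = ½·13500·22.0 = 148000 Pa.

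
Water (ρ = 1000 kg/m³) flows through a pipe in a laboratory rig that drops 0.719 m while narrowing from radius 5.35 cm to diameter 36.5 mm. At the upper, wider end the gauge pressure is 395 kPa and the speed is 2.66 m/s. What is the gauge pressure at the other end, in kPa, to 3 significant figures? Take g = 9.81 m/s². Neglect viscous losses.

The volume flow rate is constant, so v₂ = (A₁/A₂)v₁ = (89.9/10.5)·2.66 = 22.9 m/s.
Bernoulli: P₁ + ½ρv₁² + ρg h₁ = P₂ + ½ρv₂² + ρg h₂, so P₂ = P₁ + ½ρ(v₁² − v₂²) − ρg(h₂ − h₁).
P₂ = 395000 + ½·1000·(2.66² − 22.9²) − 1000·9.81·(−0.719) = 395000 + (-258000) − (-7050) = 144000 Pa.

P₂ = 144 kPa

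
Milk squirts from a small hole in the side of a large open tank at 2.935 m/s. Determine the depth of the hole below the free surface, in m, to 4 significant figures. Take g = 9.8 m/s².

h ≈ 0.4395 m

Torricelli: v = √(2gh), so h = v²/(2g).
h = 2.935²/(2·9.8) = 8.614/19.60 = 0.4395 m.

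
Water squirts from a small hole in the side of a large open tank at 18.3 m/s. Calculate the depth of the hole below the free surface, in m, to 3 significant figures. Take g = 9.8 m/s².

h = 17.1 m

For a small hole in a large open tank, ½v² = gh, giving h = v²/(2g).
h = 18.3²/(2·9.8) = 335/19.60 = 17.1 m.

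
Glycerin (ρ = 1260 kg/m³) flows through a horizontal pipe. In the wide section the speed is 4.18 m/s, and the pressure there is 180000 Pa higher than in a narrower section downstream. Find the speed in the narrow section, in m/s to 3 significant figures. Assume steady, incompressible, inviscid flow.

Horizontal Bernoulli: P₁ + ½ρv₁² = P₂ + ½ρv₂², so v₂² = v₁² + 2(P₁ − P₂)/ρ.
v₂ = √(4.18² + 2·180000/1260) = √(17.5 + 286) = 17.4 m/s.

v₂ ≈ 17.4 m/s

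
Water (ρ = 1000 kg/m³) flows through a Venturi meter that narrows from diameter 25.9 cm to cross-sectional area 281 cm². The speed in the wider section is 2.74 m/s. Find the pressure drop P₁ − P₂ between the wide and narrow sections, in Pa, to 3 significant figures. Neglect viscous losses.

ΔP = 9440 Pa

Mass conservation (A₁v₁ = A₂v₂) gives v₂ = 2.74 × 527/281 = 5.14 m/s.
Bernoulli (h₁ = h₂): P₁ − P₂ = ½ρ(v₂² − v₁²).
P₁ − P₂ = ½·1000·(5.14² − 2.74²) = ½·1000·18.9 = 9440 Pa.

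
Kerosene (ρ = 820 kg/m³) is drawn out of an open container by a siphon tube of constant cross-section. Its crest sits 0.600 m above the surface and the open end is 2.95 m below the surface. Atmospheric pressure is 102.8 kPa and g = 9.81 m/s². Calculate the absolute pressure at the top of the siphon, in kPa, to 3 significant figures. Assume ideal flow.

P_top = 74.2 kPa

Bernoulli surface→outlet gives ½v² = g·h_out, so v = √(2·9.81·2.95) = 7.61 m/s.
With constant cross-section the crest speed equals v; applying Bernoulli from the surface up to the crest, P_top = P_atm − ½ρv² − ρg·h_top.
P_top = 102800 − ½·820·7.61² − 820·9.81·0.600 = 74200 Pa.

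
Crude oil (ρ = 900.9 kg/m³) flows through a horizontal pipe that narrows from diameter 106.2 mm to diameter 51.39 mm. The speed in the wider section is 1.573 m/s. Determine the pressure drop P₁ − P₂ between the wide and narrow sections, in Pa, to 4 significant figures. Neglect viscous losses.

19210 Pa

Mass conservation (A₁v₁ = A₂v₂) gives v₂ = 1.573 × 88.58/20.74 = 6.718 m/s.
Bernoulli (h₁ = h₂): P₁ − P₂ = ½ρ(v₂² − v₁²).
P₁ − P₂ = ½·900.9·(6.718² − 1.573²) = ½·900.9·42.65 = 19210 Pa.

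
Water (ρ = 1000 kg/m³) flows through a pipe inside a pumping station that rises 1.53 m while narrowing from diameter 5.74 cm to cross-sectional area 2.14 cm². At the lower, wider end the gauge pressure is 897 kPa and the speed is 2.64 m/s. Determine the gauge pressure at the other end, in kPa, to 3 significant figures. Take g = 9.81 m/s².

Continuity gives A₁v₁ = A₂v₂, so v₂ = (25.9 cm²)/(2.14 cm²) × 2.64 m/s = 31.9 m/s.
Energy conservation along the streamline gives P₂ = P₁ − ½ρ(v₂² − v₁²) − ρg(h₂ − h₁).
P₂ = 897000 + ½·1000·(2.64² − 31.9²) − 1000·9.81·(+1.53) = 897000 + (-506000) − (15000) = 376000 Pa.

P₂ ≈ 376 kPa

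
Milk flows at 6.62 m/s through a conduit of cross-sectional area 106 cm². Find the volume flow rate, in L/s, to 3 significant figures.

Q = A·v = 0.0106 m² × 6.62 m/s = 0.0702 m³/s.
Converting: 0.0702 m³/s × 1000 = 70.2 L/s.

Q = 70.2 L/s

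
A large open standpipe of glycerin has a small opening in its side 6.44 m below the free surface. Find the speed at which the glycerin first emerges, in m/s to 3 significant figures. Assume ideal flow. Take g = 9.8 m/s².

11.2 m/s

With the surface at rest and both surface and jet at atmospheric pressure, Bernoulli gives ρg h = ½ρv², so v = √(2gh) = √(2·9.8·6.44) = 11.2 m/s.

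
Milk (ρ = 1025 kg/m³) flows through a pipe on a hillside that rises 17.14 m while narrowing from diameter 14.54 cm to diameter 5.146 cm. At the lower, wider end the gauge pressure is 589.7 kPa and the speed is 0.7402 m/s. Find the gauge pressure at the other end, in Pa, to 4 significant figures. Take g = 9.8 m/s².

Continuity gives A₁v₁ = A₂v₂, so v₂ = (166.0 cm²)/(20.80 cm²) × 0.7402 m/s = 5.909 m/s.
Energy conservation along the streamline gives P₂ = P₁ − ½ρ(v₂² − v₁²) − ρg(h₂ − h₁).
P₂ = 589700 + ½·1025·(0.7402² − 5.909²) − 1025·9.8·(+17.14) = 589700 + (-17620) − (172200) = 399900 Pa.

P₂ = 399900 Pa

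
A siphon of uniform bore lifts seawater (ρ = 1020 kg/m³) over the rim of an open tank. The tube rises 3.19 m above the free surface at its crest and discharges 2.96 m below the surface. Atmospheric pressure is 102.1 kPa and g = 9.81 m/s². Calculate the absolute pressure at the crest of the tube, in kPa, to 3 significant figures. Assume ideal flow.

P_top = 40.6 kPa

From the surface to the outlet (both open to atmosphere, surface at rest): v = √(2g·h_out) = √(2·9.81·2.96) = 7.62 m/s.
With constant cross-section the crest speed equals v; applying Bernoulli from the surface up to the crest, P_top = P_atm − ½ρv² − ρg·h_top.
P_top = 102100 − ½·1020·7.62² − 1020·9.81·3.19 = 40600 Pa.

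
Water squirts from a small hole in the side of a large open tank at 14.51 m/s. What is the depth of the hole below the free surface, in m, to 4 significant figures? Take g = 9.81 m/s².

h = 10.73 m

For a small hole in a large open tank, ½v² = gh, giving h = v²/(2g).
h = 14.51²/(2·9.81) = 210.5/19.62 = 10.73 m.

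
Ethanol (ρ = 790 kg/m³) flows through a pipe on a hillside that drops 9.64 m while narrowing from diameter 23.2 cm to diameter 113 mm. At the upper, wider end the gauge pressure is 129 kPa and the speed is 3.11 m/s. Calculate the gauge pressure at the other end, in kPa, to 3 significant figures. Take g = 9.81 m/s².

P₂ ≈ 140 kPa

The volume flow rate is constant, so v₂ = (A₁/A₂)v₁ = (423/100)·3.11 = 13.1 m/s.
Applying Bernoulli between the two ends and solving for P₂: P₂ = P₁ + ½ρ(v₁² − v₂²) − ρgΔh.
P₂ = 129000 + ½·790·(3.11² − 13.1²) − 790·9.81·(−9.64) = 129000 + (-64100) − (-74700) = 140000 Pa.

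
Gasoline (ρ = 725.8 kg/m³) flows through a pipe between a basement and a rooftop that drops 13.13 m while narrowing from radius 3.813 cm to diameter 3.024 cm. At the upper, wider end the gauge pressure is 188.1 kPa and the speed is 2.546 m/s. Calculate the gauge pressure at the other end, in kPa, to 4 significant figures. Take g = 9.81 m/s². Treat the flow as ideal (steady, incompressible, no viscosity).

Mass conservation (A₁v₁ = A₂v₂) gives v₂ = 2.546 × 45.68/7.182 = 16.19 m/s.
Applying Bernoulli between the two ends and solving for P₂: P₂ = P₁ + ½ρ(v₁² − v₂²) − ρgΔh.
P₂ = 188100 + ½·725.8·(2.546² − 16.19²) − 725.8·9.81·(−13.13) = 188100 + (-92790) − (-93490) = 188800 Pa.

P₂ = 188.8 kPa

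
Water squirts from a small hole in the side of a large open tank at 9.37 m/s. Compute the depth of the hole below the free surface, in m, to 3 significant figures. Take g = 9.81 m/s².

h = 4.47 m

Inverting v = √(2gh) gives h = v² / 2g.
h = 9.37²/(2·9.81) = 87.8/19.62 = 4.47 m.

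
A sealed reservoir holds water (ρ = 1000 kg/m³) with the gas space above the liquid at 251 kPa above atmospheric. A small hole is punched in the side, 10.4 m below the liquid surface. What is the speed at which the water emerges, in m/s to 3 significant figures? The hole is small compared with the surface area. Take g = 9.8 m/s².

Take point 1 at the surface (v₁ ≈ 0) and point 2 at the hole (at atmospheric pressure). Bernoulli: P₁ + ρg h = P_atm + ½ρv₂².
With P₁ − P_atm = 251000 Pa, v₂ = √(2gh + 2ΔP/ρ) = √(2·9.8·10.4 + 2·251000/1000) = 26.6 m/s.

v ≈ 26.6 m/s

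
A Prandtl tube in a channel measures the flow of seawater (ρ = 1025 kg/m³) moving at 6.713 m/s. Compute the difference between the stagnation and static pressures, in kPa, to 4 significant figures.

ΔP ≈ 23.10 kPa

Bernoulli between the free stream and the stagnation point: ½ρv² = P_stag − P_static.
ΔP = ½·1025·6.713² = 23100 Pa.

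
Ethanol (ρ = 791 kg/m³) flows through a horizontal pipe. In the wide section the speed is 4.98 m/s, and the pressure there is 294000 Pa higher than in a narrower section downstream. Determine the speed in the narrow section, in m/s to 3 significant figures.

Horizontal Bernoulli: P₁ + ½ρv₁² = P₂ + ½ρv₂², so v₂² = v₁² + 2(P₁ − P₂)/ρ.
v₂ = √(4.98² + 2·294000/791) = √(24.8 + 743) = 27.7 m/s.

27.7 m/s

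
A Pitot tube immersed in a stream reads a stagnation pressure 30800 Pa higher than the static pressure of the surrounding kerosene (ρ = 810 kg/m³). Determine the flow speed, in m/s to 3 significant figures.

v ≈ 8.72 m/s

Bernoulli between the free stream and the stagnation point: ½ρv² = P_stag − P_static.
v = √(2ΔP/ρ) = √(2·30800/810) = 8.72 m/s.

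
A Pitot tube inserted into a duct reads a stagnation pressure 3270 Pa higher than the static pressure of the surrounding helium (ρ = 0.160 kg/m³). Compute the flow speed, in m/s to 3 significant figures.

The dynamic pressure equals the rise in static pressure at the stagnation point: ΔP = ½ρv².
v = √(2ΔP/ρ) = √(2·3270/0.160) = 202 m/s.

v ≈ 202 m/s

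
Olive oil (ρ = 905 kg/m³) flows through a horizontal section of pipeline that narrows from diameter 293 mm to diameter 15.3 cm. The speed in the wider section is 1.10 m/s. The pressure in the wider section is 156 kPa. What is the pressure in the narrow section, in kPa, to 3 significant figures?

The volume flow rate is constant, so v₂ = (A₁/A₂)v₁ = (674/184)·1.10 = 4.03 m/s.
Bernoulli (h₁ = h₂): P₁ − P₂ = ½ρ(v₂² − v₁²).
P₂ = P₁ − ½ρ(v₂² − v₁²) = 156000 − ½·905·(4.03² − 1.10²) = 156000 − 6820 = 149000 Pa.

P₂ = 149 kPa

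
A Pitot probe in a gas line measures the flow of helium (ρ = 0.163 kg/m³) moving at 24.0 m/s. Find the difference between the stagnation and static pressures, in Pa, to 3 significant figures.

The dynamic pressure equals the rise in static pressure at the stagnation point: ΔP = ½ρv².
ΔP = ½·0.163·24.0² = 46.9 Pa.

ΔP ≈ 46.9 Pa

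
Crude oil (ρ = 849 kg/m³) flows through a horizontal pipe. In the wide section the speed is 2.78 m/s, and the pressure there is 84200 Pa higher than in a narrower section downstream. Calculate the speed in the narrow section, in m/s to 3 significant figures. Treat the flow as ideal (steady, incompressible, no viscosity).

v₂ ≈ 14.4 m/s

Horizontal Bernoulli: P₁ + ½ρv₁² = P₂ + ½ρv₂², so v₂² = v₁² + 2(P₁ − P₂)/ρ.
v₂ = √(2.78² + 2·84200/849) = √(7.73 + 198) = 14.4 m/s.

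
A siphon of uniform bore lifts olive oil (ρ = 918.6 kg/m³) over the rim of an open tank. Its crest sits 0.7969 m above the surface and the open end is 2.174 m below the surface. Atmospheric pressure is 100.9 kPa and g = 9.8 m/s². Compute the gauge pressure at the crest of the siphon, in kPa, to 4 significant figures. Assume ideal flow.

-26.74 kPa

From the surface to the outlet (both open to atmosphere, surface at rest): v = √(2g·h_out) = √(2·9.8·2.174) = 6.528 m/s.
Continuity keeps v the same throughout the tube; from surface to crest, P_atm + 0 = P_top + ½ρv² + ρg·h_top.
P_top = 100900 − ½·918.6·6.528² − 918.6·9.8·0.7969 = 74160 Pa. So P_gauge = P_top − P_atm = -26740 Pa.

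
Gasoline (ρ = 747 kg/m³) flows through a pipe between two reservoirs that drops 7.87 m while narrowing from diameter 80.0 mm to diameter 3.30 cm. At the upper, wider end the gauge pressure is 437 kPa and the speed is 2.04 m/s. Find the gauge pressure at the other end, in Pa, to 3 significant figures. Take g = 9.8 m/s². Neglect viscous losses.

P₂ ≈ 442000 Pa

The volume flow rate is constant, so v₂ = (A₁/A₂)v₁ = (50.3/8.55)·2.04 = 12.0 m/s.
Applying Bernoulli between the two ends and solving for P₂: P₂ = P₁ + ½ρ(v₁² − v₂²) − ρgΔh.
P₂ = 437000 + ½·747·(2.04² − 12.0²) − 747·9.8·(−7.87) = 437000 + (-52100) − (-57600) = 442000 Pa.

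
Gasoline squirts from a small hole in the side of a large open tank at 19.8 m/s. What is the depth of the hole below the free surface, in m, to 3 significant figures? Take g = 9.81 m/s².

For a small hole in a large open tank, ½v² = gh, giving h = v²/(2g).
h = 19.8²/(2·9.81) = 392/19.62 = 20.0 m.

h ≈ 20.0 m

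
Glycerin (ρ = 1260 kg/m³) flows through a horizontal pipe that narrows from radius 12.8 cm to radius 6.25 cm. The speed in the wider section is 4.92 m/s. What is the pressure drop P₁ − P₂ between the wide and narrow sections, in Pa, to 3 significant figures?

The volume flow rate is constant, so v₂ = (A₁/A₂)v₁ = (515/123)·4.92 = 20.6 m/s.
With no height change, Bernoulli's equation is P₁ + ½ρv₁² = P₂ + ½ρv₂².
P₁ − P₂ = ½·1260·(20.6² − 4.92²) = ½·1260·402 = 253000 Pa.

ΔP ≈ 253000 Pa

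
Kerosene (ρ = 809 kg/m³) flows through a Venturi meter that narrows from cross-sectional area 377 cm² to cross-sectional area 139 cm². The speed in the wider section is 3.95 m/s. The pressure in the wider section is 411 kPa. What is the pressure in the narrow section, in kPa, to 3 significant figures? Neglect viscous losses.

P₂ ≈ 371 kPa

The volume flow rate is constant, so v₂ = (A₁/A₂)v₁ = (377/139)·3.95 = 10.7 m/s.
The pipe is horizontal, so Bernoulli reduces to P₁ + ½ρv₁² = P₂ + ½ρv₂².
P₂ = P₁ − ½ρ(v₂² − v₁²) = 411000 − ½·809·(10.7² − 3.95²) = 411000 − 40100 = 371000 Pa.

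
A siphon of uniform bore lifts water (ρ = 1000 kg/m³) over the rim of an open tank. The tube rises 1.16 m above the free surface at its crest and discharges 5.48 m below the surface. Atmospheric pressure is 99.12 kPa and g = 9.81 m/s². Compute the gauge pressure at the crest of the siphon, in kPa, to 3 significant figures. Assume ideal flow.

P_gauge ≈ -65.1 kPa

From the surface to the outlet (both open to atmosphere, surface at rest): v = √(2g·h_out) = √(2·9.81·5.48) = 10.4 m/s.
The bore is uniform, so the speed at the crest is the same v. Bernoulli surface→crest: P_atm = P_top + ½ρv² + ρg·h_top.
P_top = 99120 − ½·1000·10.4² − 1000·9.81·1.16 = 34000 Pa. So P_gauge = P_top − P_atm = -65100 Pa.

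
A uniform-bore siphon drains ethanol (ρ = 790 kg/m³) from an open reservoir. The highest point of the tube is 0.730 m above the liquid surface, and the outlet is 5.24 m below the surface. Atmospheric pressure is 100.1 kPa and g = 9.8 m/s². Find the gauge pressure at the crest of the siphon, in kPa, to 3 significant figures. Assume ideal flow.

Bernoulli surface→outlet gives ½v² = g·h_out, so v = √(2·9.8·5.24) = 10.1 m/s.
With constant cross-section the crest speed equals v; applying Bernoulli from the surface up to the crest, P_top = P_atm − ½ρv² − ρg·h_top.
P_top = 100100 − ½·790·10.1² − 790·9.8·0.730 = 53900 Pa. So P_gauge = P_top − P_atm = -46200 Pa.

-46.2 kPa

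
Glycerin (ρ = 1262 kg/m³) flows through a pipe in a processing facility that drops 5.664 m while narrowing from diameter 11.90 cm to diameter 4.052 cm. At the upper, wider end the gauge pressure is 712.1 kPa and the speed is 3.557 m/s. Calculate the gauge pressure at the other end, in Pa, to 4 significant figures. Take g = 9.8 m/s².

P₂ ≈ 196200 Pa

The volume flow rate is constant, so v₂ = (A₁/A₂)v₁ = (111.2/12.90)·3.557 = 30.68 m/s.
Energy conservation along the streamline gives P₂ = P₁ − ½ρ(v₂² − v₁²) − ρg(h₂ − h₁).
P₂ = 712100 + ½·1262·(3.557² − 30.68²) − 1262·9.8·(−5.664) = 712100 + (-585900) − (-70050) = 196200 Pa.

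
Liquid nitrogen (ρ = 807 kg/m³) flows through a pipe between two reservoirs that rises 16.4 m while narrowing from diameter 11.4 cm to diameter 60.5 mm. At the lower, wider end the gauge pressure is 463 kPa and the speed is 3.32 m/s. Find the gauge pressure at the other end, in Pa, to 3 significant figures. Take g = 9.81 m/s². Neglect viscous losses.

282000 Pa

The volume flow rate is constant, so v₂ = (A₁/A₂)v₁ = (102/28.7)·3.32 = 11.8 m/s.
Energy conservation along the streamline gives P₂ = P₁ − ½ρ(v₂² − v₁²) − ρg(h₂ − h₁).
P₂ = 463000 + ½·807·(3.32² − 11.8²) − 807·9.81·(+16.4) = 463000 + (-51600) − (130000) = 282000 Pa.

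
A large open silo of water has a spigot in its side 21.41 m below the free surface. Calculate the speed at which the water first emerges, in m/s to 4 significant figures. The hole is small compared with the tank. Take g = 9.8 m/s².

v ≈ 20.49 m/s

The surface is effectively still and both ends are open, so ½v² = gh and v = √(2·9.8·21.41) = 20.49 m/s.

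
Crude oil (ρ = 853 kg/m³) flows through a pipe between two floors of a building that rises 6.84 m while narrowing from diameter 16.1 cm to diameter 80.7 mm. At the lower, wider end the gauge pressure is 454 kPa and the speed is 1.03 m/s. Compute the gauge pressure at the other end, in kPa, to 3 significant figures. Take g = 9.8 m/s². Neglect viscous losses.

Continuity gives A₁v₁ = A₂v₂, so v₂ = (204 cm²)/(51.1 cm²) × 1.03 m/s = 4.10 m/s.
Bernoulli: P₁ + ½ρv₁² + ρg h₁ = P₂ + ½ρv₂² + ρg h₂, so P₂ = P₁ + ½ρ(v₁² − v₂²) − ρg(h₂ − h₁).
P₂ = 454000 + ½·853·(1.03² − 4.10²) − 853·9.8·(+6.84) = 454000 + (-6720) − (57200) = 390000 Pa.

P₂ = 390 kPa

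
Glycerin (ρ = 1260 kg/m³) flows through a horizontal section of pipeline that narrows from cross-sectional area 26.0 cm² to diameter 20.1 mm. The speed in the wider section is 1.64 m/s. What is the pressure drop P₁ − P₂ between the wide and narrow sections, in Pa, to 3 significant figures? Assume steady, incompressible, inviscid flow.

ΔP ≈ 112000 Pa

The volume flow rate is constant, so v₂ = (A₁/A₂)v₁ = (26.0/3.17)·1.64 = 13.4 m/s.
With no height change, Bernoulli's equation is P₁ + ½ρv₁² = P₂ + ½ρv₂².
P₁ − P₂ = ½·1260·(13.4² − 1.64²) = ½·1260·178 = 112000 Pa.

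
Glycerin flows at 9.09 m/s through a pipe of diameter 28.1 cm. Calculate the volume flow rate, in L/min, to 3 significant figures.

Q ≈ 33800 L/min

Q = A·v = 0.0620 m² × 9.09 m/s = 0.564 m³/s.
Converting: 0.564 m³/s × 60000 = 33800 L/min.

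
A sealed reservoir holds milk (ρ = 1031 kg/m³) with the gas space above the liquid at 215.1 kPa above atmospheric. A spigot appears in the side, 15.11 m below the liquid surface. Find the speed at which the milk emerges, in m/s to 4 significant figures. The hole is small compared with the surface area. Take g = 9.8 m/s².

v ≈ 26.71 m/s

Take point 1 at the surface (v₁ ≈ 0) and point 2 at the hole (at atmospheric pressure). Bernoulli: P₁ + ρg h = P_atm + ½ρv₂².
With P₁ − P_atm = 215100 Pa, v₂ = √(2gh + 2ΔP/ρ) = √(2·9.8·15.11 + 2·215100/1031) = 26.71 m/s.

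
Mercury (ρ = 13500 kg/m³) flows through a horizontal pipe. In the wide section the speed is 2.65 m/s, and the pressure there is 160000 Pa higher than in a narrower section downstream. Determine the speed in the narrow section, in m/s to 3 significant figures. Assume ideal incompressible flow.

v₂ ≈ 5.54 m/s

Along the level pipe P + ½ρv² is conserved, hence v₂² = v₁² + 2(P₁ − P₂)/ρ.
v₂ = √(2.65² + 2·160000/13500) = √(7.02 + 23.7) = 5.54 m/s.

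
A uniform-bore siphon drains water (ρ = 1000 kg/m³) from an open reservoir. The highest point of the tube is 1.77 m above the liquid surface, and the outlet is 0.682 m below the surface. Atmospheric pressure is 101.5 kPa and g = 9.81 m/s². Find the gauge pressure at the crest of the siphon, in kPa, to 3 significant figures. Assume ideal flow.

-24.1 kPa

From the surface to the outlet (both open to atmosphere, surface at rest): v = √(2g·h_out) = √(2·9.81·0.682) = 3.66 m/s.
Continuity keeps v the same throughout the tube; from surface to crest, P_atm + 0 = P_top + ½ρv² + ρg·h_top.
P_top = 101500 − ½·1000·3.66² − 1000·9.81·1.77 = 77400 Pa. So P_gauge = P_top − P_atm = -24100 Pa.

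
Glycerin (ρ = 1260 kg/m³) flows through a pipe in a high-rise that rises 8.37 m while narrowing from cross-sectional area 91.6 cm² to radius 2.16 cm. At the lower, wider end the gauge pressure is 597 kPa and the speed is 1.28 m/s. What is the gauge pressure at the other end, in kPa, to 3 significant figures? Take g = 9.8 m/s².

P₂ ≈ 454 kPa

Mass conservation (A₁v₁ = A₂v₂) gives v₂ = 1.28 × 91.6/14.7 = 8.00 m/s.
Applying Bernoulli between the two ends and solving for P₂: P₂ = P₁ + ½ρ(v₁² − v₂²) − ρgΔh.
P₂ = 597000 + ½·1260·(1.28² − 8.00²) − 1260·9.8·(+8.37) = 597000 + (-39300) − (103000) = 454000 Pa.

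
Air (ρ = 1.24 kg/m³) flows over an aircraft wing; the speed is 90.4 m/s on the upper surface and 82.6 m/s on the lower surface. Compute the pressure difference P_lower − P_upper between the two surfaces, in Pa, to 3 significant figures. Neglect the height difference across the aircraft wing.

ΔP ≈ 837 Pa

The pressure is lower where the speed is higher: ΔP = ½ρ(v_up² − v_low²).
ΔP = ½·1.24·(90.4² − 82.6²) = 837 Pa.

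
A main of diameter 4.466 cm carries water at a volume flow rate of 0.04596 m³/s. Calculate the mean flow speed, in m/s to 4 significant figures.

v ≈ 29.34 m/s

Q = 0.04596 m³/s = 0.04596 m³/s.
v = Q/A = 0.04596 / 0.001566 = 29.34 m/s.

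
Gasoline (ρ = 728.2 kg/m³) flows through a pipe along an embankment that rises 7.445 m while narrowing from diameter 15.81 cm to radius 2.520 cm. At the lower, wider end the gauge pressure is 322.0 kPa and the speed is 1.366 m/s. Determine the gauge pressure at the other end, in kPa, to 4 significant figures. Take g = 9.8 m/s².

P₂ ≈ 203.8 kPa

By continuity, v₂ = v₁·A₁/A₂ = 1.366·(196.3/19.95) = 13.44 m/s.
Applying Bernoulli between the two ends and solving for P₂: P₂ = P₁ + ½ρ(v₁² − v₂²) − ρgΔh.
P₂ = 322000 + ½·728.2·(1.366² − 13.44²) − 728.2·9.8·(+7.445) = 322000 + (-65110) − (53130) = 203800 Pa.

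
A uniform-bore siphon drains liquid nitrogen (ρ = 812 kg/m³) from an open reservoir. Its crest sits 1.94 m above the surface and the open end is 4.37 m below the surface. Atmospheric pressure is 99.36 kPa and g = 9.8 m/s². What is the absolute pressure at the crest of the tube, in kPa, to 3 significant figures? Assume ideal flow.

From the surface to the outlet (both open to atmosphere, surface at rest): v = √(2g·h_out) = √(2·9.8·4.37) = 9.25 m/s.
With constant cross-section the crest speed equals v; applying Bernoulli from the surface up to the crest, P_top = P_atm − ½ρv² − ρg·h_top.
P_top = 99360 − ½·812·9.25² − 812·9.8·1.94 = 49100 Pa.

P_top = 49.1 kPa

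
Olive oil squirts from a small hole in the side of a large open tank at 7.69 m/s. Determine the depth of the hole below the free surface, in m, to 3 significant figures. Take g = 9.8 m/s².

h ≈ 3.02 m

Torricelli: v = √(2gh), so h = v²/(2g).
h = 7.69²/(2·9.8) = 59.1/19.60 = 3.02 m.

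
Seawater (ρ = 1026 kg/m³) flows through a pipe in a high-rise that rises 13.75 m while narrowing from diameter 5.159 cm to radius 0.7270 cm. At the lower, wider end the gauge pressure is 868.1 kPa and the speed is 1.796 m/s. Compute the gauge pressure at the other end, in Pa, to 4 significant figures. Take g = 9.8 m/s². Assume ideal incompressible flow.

By continuity, v₂ = v₁·A₁/A₂ = 1.796·(20.90/1.660) = 22.61 m/s.
Bernoulli: P₁ + ½ρv₁² + ρg h₁ = P₂ + ½ρv₂² + ρg h₂, so P₂ = P₁ + ½ρ(v₁² − v₂²) − ρg(h₂ − h₁).
P₂ = 868100 + ½·1026·(1.796² − 22.61²) − 1026·9.8·(+13.75) = 868100 + (-260600) − (138300) = 469200 Pa.

P₂ ≈ 469200 Pa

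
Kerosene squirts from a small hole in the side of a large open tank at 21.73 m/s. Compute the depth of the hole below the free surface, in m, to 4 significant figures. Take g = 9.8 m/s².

Torricelli: v = √(2gh), so h = v²/(2g).
h = 21.73²/(2·9.8) = 472.2/19.60 = 24.09 m.

h ≈ 24.09 m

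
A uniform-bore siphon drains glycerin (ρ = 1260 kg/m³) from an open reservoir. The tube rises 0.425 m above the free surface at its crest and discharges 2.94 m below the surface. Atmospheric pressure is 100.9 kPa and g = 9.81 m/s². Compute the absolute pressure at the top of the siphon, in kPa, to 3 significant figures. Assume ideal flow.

The outlet speed comes from Torricelli: v = √(2g·2.94) = 7.59 m/s.
With constant cross-section the crest speed equals v; applying Bernoulli from the surface up to the crest, P_top = P_atm − ½ρv² − ρg·h_top.
P_top = 100900 − ½·1260·7.59² − 1260·9.81·0.425 = 59300 Pa.

59.3 kPa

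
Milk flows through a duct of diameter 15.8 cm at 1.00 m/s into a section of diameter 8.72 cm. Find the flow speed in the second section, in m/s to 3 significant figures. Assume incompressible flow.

v₂ = 3.28 m/s

The volume flow rate is constant, so v₂ = (A₁/A₂)v₁ = (196/59.7)·1.00 = 3.28 m/s.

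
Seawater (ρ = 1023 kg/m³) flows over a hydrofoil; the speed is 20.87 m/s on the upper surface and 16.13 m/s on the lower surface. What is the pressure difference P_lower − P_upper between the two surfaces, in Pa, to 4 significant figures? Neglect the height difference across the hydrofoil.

Bernoulli (same height): P_lower − P_upper = ½ρ(v_upper² − v_lower²).
ΔP = ½·1023·(20.87² − 16.13²) = 89710 Pa.

ΔP = 89710 Pa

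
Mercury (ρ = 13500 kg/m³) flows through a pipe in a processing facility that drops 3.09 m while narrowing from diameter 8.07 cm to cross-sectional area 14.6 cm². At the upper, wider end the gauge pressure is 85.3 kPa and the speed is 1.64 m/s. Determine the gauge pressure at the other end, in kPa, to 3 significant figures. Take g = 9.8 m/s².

Continuity gives A₁v₁ = A₂v₂, so v₂ = (51.1 cm²)/(14.6 cm²) × 1.64 m/s = 5.75 m/s.
Bernoulli: P₁ + ½ρv₁² + ρg h₁ = P₂ + ½ρv₂² + ρg h₂, so P₂ = P₁ + ½ρ(v₁² − v₂²) − ρg(h₂ − h₁).
P₂ = 85300 + ½·13500·(1.64² − 5.75²) − 13500·9.8·(−3.09) = 85300 + (-205000) − (-409000) = 289000 Pa.

289 kPa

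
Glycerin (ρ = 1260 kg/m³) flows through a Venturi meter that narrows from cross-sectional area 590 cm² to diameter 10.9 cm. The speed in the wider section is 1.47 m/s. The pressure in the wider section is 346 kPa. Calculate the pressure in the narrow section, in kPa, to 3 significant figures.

P₂ ≈ 293 kPa

Continuity gives A₁v₁ = A₂v₂, so v₂ = (590 cm²)/(93.3 cm²) × 1.47 m/s = 9.29 m/s.
Bernoulli (h₁ = h₂): P₁ − P₂ = ½ρ(v₂² − v₁²).
P₂ = P₁ − ½ρ(v₂² − v₁²) = 346000 − ½·1260·(9.29² − 1.47²) = 346000 − 53100 = 293000 Pa.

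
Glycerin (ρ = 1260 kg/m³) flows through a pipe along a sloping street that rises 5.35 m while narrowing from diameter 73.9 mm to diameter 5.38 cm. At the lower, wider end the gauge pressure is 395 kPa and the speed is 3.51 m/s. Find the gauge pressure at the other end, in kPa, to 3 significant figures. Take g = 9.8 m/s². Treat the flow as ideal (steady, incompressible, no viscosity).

The volume flow rate is constant, so v₂ = (A₁/A₂)v₁ = (42.9/22.7)·3.51 = 6.62 m/s.
Applying Bernoulli between the two ends and solving for P₂: P₂ = P₁ + ½ρ(v₁² − v₂²) − ρgΔh.
P₂ = 395000 + ½·1260·(3.51² − 6.62²) − 1260·9.8·(+5.35) = 395000 + (-19900) − (66100) = 309000 Pa.

P₂ = 309 kPa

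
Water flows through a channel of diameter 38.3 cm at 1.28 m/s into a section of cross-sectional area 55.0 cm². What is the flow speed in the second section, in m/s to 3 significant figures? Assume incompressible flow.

v₂ ≈ 26.8 m/s

Continuity gives A₁v₁ = A₂v₂, so v₂ = (1150 cm²)/(55.0 cm²) × 1.28 m/s = 26.8 m/s.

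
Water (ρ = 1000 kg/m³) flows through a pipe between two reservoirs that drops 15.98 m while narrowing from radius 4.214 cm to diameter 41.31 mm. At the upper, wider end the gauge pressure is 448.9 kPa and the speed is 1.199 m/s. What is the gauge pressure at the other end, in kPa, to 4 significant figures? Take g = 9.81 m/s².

Continuity gives A₁v₁ = A₂v₂, so v₂ = (55.79 cm²)/(13.40 cm²) × 1.199 m/s = 4.991 m/s.
Applying Bernoulli between the two ends and solving for P₂: P₂ = P₁ + ½ρ(v₁² − v₂²) − ρgΔh.
P₂ = 448900 + ½·1000·(1.199² − 4.991²) − 1000·9.81·(−15.98) = 448900 + (-11730) − (-156800) = 593900 Pa.

P₂ = 593.9 kPa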